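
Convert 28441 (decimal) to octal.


Divide by 8 repeatedly:
28441 ÷ 8 = 3555 remainder 1
3555 ÷ 8 = 444 remainder 3
444 ÷ 8 = 55 remainder 4
55 ÷ 8 = 6 remainder 7
6 ÷ 8 = 0 remainder 6
Reading remainders bottom-up:
= 0o67431


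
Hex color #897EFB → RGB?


Hex: #897EFB
R = 89₁₆ = 137
G = 7E₁₆ = 126
B = FB₁₆ = 251
= RGB(137, 126, 251)


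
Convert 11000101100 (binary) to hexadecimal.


Group into 4-bit nibbles: 011000101100
  0110 = 6
  0010 = 2
  1100 = C
= 0x62C


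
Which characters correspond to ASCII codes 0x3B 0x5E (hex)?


Codes (hex): 0x3B 0x5E
Per-code ASCII lookup:
  0x3B = 59  (special character) → ';'
  0x5E = 94  (special character) → '^'
= ';^'


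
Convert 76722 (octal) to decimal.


Positional values:
Position 0: 2 × 8^0 = 2
Position 1: 2 × 8^1 = 16
Position 2: 7 × 8^2 = 448
Position 3: 6 × 8^3 = 3072
Position 4: 7 × 8^4 = 28672
Sum = 2 + 16 + 448 + 3072 + 28672
= 32210


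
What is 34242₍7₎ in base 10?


Positional values (base 7):
  2 × 7^0 = 2 × 1 = 2
  4 × 7^1 = 4 × 7 = 28
  2 × 7^2 = 2 × 49 = 98
  4 × 7^3 = 4 × 343 = 1372
  3 × 7^4 = 3 × 2401 = 7203
Sum = 2 + 28 + 98 + 1372 + 7203
= 8703


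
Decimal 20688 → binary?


Divide by 2 repeatedly:
20688 ÷ 2 = 10344 remainder 0
10344 ÷ 2 = 5172 remainder 0
5172 ÷ 2 = 2586 remainder 0
2586 ÷ 2 = 1293 remainder 0
1293 ÷ 2 = 646 remainder 1
646 ÷ 2 = 323 remainder 0
323 ÷ 2 = 161 remainder 1
161 ÷ 2 = 80 remainder 1
80 ÷ 2 = 40 remainder 0
40 ÷ 2 = 20 remainder 0
20 ÷ 2 = 10 remainder 0
10 ÷ 2 = 5 remainder 0
5 ÷ 2 = 2 remainder 1
2 ÷ 2 = 1 remainder 0
1 ÷ 2 = 0 remainder 1
Reading remainders bottom-up:
= 101000011010000


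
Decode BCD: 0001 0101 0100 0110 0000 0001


Each 4-bit group → digit:
  0001 → 1
  0101 → 5
  0100 → 4
  0110 → 6
  0000 → 0
  0001 → 1
= 154601


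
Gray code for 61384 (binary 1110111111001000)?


Binary: 1110111111001000
Gray code: G = B XOR (B >> 1)
B >> 1 = 0111011111100100
1110111111001000 XOR 0111011111100100:
  1 XOR 0 = 1
  1 XOR 1 = 0
  1 XOR 1 = 0
  0 XOR 1 = 1
  1 XOR 0 = 1
  1 XOR 1 = 0
  1 XOR 1 = 0
  1 XOR 1 = 0
  1 XOR 1 = 0
  1 XOR 1 = 0
  0 XOR 1 = 1
  0 XOR 0 = 0
  1 XOR 0 = 1
  0 XOR 1 = 1
  0 XOR 0 = 0
  0 XOR 0 = 0
= 1001100000101100


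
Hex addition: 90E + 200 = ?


Align and add column by column (LSB to MSB, each column mod 16 with carry):
  090E
+ 0200
  ----
  col 0: E(14) + 0(0) + 0 (carry in) = 14 → E(14), carry out 0
  col 1: 0(0) + 0(0) + 0 (carry in) = 0 → 0(0), carry out 0
  col 2: 9(9) + 2(2) + 0 (carry in) = 11 → B(11), carry out 0
  col 3: 0(0) + 0(0) + 0 (carry in) = 0 → 0(0), carry out 0
Reading digits MSB→LSB: 0B0E
Strip leading zeros: B0E
= 0xB0E


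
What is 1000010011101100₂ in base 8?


Group into 3-bit groups: 001000010011101100
  001 = 1
  000 = 0
  010 = 2
  011 = 3
  101 = 5
  100 = 4
= 0o102354


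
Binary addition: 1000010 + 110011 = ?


Align and add column by column (LSB to MSB, carry propagating):
  01000010
+ 00110011
  --------
  col 0: 0 + 1 + 0 (carry in) = 1 → bit 1, carry out 0
  col 1: 1 + 1 + 0 (carry in) = 2 → bit 0, carry out 1
  col 2: 0 + 0 + 1 (carry in) = 1 → bit 1, carry out 0
  col 3: 0 + 0 + 0 (carry in) = 0 → bit 0, carry out 0
  col 4: 0 + 1 + 0 (carry in) = 1 → bit 1, carry out 0
  col 5: 0 + 1 + 0 (carry in) = 1 → bit 1, carry out 0
  col 6: 1 + 0 + 0 (carry in) = 1 → bit 1, carry out 0
  col 7: 0 + 0 + 0 (carry in) = 0 → bit 0, carry out 0
Reading bits MSB→LSB: 01110101
Strip leading zeros: 1110101
= 1110101


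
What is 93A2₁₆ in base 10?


Positional values:
Position 0: 2 × 16^0 = 2 × 1 = 2
Position 1: A × 16^1 = 10 × 16 = 160
Position 2: 3 × 16^2 = 3 × 256 = 768
Position 3: 9 × 16^3 = 9 × 4096 = 36864
Sum = 2 + 160 + 768 + 36864
= 37794


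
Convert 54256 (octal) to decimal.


Positional values:
Position 0: 6 × 8^0 = 6
Position 1: 5 × 8^1 = 40
Position 2: 2 × 8^2 = 128
Position 3: 4 × 8^3 = 2048
Position 4: 5 × 8^4 = 20480
Sum = 6 + 40 + 128 + 2048 + 20480
= 22702


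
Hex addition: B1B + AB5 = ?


Align and add column by column (LSB to MSB, each column mod 16 with carry):
  0B1B
+ 0AB5
  ----
  col 0: B(11) + 5(5) + 0 (carry in) = 16 → 0(0), carry out 1
  col 1: 1(1) + B(11) + 1 (carry in) = 13 → D(13), carry out 0
  col 2: B(11) + A(10) + 0 (carry in) = 21 → 5(5), carry out 1
  col 3: 0(0) + 0(0) + 1 (carry in) = 1 → 1(1), carry out 0
Reading digits MSB→LSB: 15D0
Strip leading zeros: 15D0
= 0x15D0


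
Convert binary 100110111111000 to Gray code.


Binary: 100110111111000
Gray code: G = B XOR (B >> 1)
B >> 1 = 010011011111100
100110111111000 XOR 010011011111100:
  1 XOR 0 = 1
  0 XOR 1 = 1
  0 XOR 0 = 0
  1 XOR 0 = 1
  1 XOR 1 = 0
  0 XOR 1 = 1
  1 XOR 0 = 1
  1 XOR 1 = 0
  1 XOR 1 = 0
  1 XOR 1 = 0
  1 XOR 1 = 0
  1 XOR 1 = 0
  0 XOR 1 = 1
  0 XOR 0 = 0
  0 XOR 0 = 0
= 110101100000100


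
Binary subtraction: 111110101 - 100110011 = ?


Align and subtract column by column (LSB to MSB, borrowing when needed):
  111110101
- 100110011
  ---------
  col 0: (1 - 0 borrow-in) - 1 → 1 - 1 = 0, borrow out 0
  col 1: (0 - 0 borrow-in) - 1 → borrow from next column: (0+2) - 1 = 1, borrow out 1
  col 2: (1 - 1 borrow-in) - 0 → 0 - 0 = 0, borrow out 0
  col 3: (0 - 0 borrow-in) - 0 → 0 - 0 = 0, borrow out 0
  col 4: (1 - 0 borrow-in) - 1 → 1 - 1 = 0, borrow out 0
  col 5: (1 - 0 borrow-in) - 1 → 1 - 1 = 0, borrow out 0
  col 6: (1 - 0 borrow-in) - 0 → 1 - 0 = 1, borrow out 0
  col 7: (1 - 0 borrow-in) - 0 → 1 - 0 = 1, borrow out 0
  col 8: (1 - 0 borrow-in) - 1 → 1 - 1 = 0, borrow out 0
Reading bits MSB→LSB: 011000010
Strip leading zeros: 11000010
= 11000010


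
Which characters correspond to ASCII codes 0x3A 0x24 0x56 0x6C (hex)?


Codes (hex): 0x3A 0x24 0x56 0x6C
Per-code ASCII lookup:
  0x3A = 58  (special character) → ':'
  0x24 = 36  (special character) → '$'
  0x56 = 86  (range 65-90: uppercase, 86 - 65 = 21) → 'V'
  0x6C = 108  (range 97-122: lowercase, 108 - 97 = 11) → 'l'
= ':$Vl'


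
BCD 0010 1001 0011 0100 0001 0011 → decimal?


Each 4-bit group → digit:
  0010 → 2
  1001 → 9
  0011 → 3
  0100 → 4
  0001 → 1
  0011 → 3
= 293413


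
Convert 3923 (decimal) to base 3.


Divide by 3 repeatedly:
3923 ÷ 3 = 1307 remainder 2
1307 ÷ 3 = 435 remainder 2
435 ÷ 3 = 145 remainder 0
145 ÷ 3 = 48 remainder 1
48 ÷ 3 = 16 remainder 0
16 ÷ 3 = 5 remainder 1
5 ÷ 3 = 1 remainder 2
1 ÷ 3 = 0 remainder 1
Reading remainders bottom-up:
= 12101022


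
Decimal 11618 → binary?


Divide by 2 repeatedly:
11618 ÷ 2 = 5809 remainder 0
5809 ÷ 2 = 2904 remainder 1
2904 ÷ 2 = 1452 remainder 0
1452 ÷ 2 = 726 remainder 0
726 ÷ 2 = 363 remainder 0
363 ÷ 2 = 181 remainder 1
181 ÷ 2 = 90 remainder 1
90 ÷ 2 = 45 remainder 0
45 ÷ 2 = 22 remainder 1
22 ÷ 2 = 11 remainder 0
11 ÷ 2 = 5 remainder 1
5 ÷ 2 = 2 remainder 1
2 ÷ 2 = 1 remainder 0
1 ÷ 2 = 0 remainder 1
Reading remainders bottom-up:
= 10110101100010


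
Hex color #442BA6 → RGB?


Hex: #442BA6
R = 44₁₆ = 68
G = 2B₁₆ = 43
B = A6₁₆ = 166
= RGB(68, 43, 166)


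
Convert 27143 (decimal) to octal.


Divide by 8 repeatedly:
27143 ÷ 8 = 3392 remainder 7
3392 ÷ 8 = 424 remainder 0
424 ÷ 8 = 53 remainder 0
53 ÷ 8 = 6 remainder 5
6 ÷ 8 = 0 remainder 6
Reading remainders bottom-up:
= 0o65007


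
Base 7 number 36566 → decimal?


Positional values (base 7):
  6 × 7^0 = 6 × 1 = 6
  6 × 7^1 = 6 × 7 = 42
  5 × 7^2 = 5 × 49 = 245
  6 × 7^3 = 6 × 343 = 2058
  3 × 7^4 = 3 × 2401 = 7203
Sum = 6 + 42 + 245 + 2058 + 7203
= 9554


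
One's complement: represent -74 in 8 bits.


Original: 01001010
Invert all bits:
  bit 0: 0 → 1
  bit 1: 1 → 0
  bit 2: 0 → 1
  bit 3: 0 → 1
  bit 4: 1 → 0
  bit 5: 0 → 1
  bit 6: 1 → 0
  bit 7: 0 → 1
= 10110101


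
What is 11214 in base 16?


Divide by 16 repeatedly:
11214 ÷ 16 = 700 remainder 14 (E)
700 ÷ 16 = 43 remainder 12 (C)
43 ÷ 16 = 2 remainder 11 (B)
2 ÷ 16 = 0 remainder 2 (2)
Reading remainders bottom-up:
= 0x2BCE


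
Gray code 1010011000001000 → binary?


Gray code: 1010011000001000
MSB stays the same: 1
Each subsequent bit = prev_binary XOR current_gray:
  B[1] = 1 XOR 0 = 1
  B[2] = 1 XOR 1 = 0
  B[3] = 0 XOR 0 = 0
  B[4] = 0 XOR 0 = 0
  B[5] = 0 XOR 1 = 1
  B[6] = 1 XOR 1 = 0
  B[7] = 0 XOR 0 = 0
  B[8] = 0 XOR 0 = 0
  B[9] = 0 XOR 0 = 0
  B[10] = 0 XOR 0 = 0
  B[11] = 0 XOR 0 = 0
  B[12] = 0 XOR 1 = 1
  B[13] = 1 XOR 0 = 1
  B[14] = 1 XOR 0 = 1
  B[15] = 1 XOR 0 = 1
= 1100010000001111 (50191 decimal)


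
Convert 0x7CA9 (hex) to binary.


Each hex digit → 4 binary bits:
  7 = 0111
  C = 1100
  A = 1010
  9 = 1001
Concatenate: 0111 1100 1010 1001
= 0111110010101001


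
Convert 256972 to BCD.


Each digit → 4-bit binary:
  2 → 0010
  5 → 0101
  6 → 0110
  9 → 1001
  7 → 0111
  2 → 0010
= 0010 0101 0110 1001 0111 0010


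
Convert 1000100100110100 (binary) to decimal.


Positional values:
Bit 2: 1 × 2^2 = 4
Bit 4: 1 × 2^4 = 16
Bit 5: 1 × 2^5 = 32
Bit 8: 1 × 2^8 = 256
Bit 11: 1 × 2^11 = 2048
Bit 15: 1 × 2^15 = 32768
Sum = 4 + 16 + 32 + 256 + 2048 + 32768
= 35124


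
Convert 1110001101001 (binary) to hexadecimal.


Group into 4-bit nibbles: 0001110001101001
  0001 = 1
  1100 = C
  0110 = 6
  1001 = 9
= 0x1C69


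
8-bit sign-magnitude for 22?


Sign bit: 0 (positive)
Magnitude: 22 = 0010110
= 00010110


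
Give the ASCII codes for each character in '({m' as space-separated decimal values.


String: '({m'  (3 characters)
Per-character ASCII lookup:
  '(': special character: '(' = 40
  '{': special character: '{' = 123
  'm': lowercase starts at 97: 'm' = 97 + 12 = 109
= 40 123 109


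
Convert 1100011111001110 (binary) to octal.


Group into 3-bit groups: 001100011111001110
  001 = 1
  100 = 4
  011 = 3
  111 = 7
  001 = 1
  110 = 6
= 0o143716


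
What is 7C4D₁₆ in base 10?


Positional values:
Position 0: D × 16^0 = 13 × 1 = 13
Position 1: 4 × 16^1 = 4 × 16 = 64
Position 2: C × 16^2 = 12 × 256 = 3072
Position 3: 7 × 16^3 = 7 × 4096 = 28672
Sum = 13 + 64 + 3072 + 28672
= 31821


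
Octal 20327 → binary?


Each octal digit → 3 binary bits:
  2 = 010
  0 = 000
  3 = 011
  2 = 010
  7 = 111
Concatenate: 010 000 011 010 111
= 010000011010111


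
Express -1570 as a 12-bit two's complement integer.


Original: 011000100010
Step 1 - Invert all bits: 100111011101
Step 2 - Add 1: 100111011101 + 1
= 100111011110 (represents -1570)


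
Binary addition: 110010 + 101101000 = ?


Align and add column by column (LSB to MSB, carry propagating):
  0000110010
+ 0101101000
  ----------
  col 0: 0 + 0 + 0 (carry in) = 0 → bit 0, carry out 0
  col 1: 1 + 0 + 0 (carry in) = 1 → bit 1, carry out 0
  col 2: 0 + 0 + 0 (carry in) = 0 → bit 0, carry out 0
  col 3: 0 + 1 + 0 (carry in) = 1 → bit 1, carry out 0
  col 4: 1 + 0 + 0 (carry in) = 1 → bit 1, carry out 0
  col 5: 1 + 1 + 0 (carry in) = 2 → bit 0, carry out 1
  col 6: 0 + 1 + 1 (carry in) = 2 → bit 0, carry out 1
  col 7: 0 + 0 + 1 (carry in) = 1 → bit 1, carry out 0
  col 8: 0 + 1 + 0 (carry in) = 1 → bit 1, carry out 0
  col 9: 0 + 0 + 0 (carry in) = 0 → bit 0, carry out 0
Reading bits MSB→LSB: 0110011010
Strip leading zeros: 110011010
= 110011010


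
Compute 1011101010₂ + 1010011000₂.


Align and add column by column (LSB to MSB, carry propagating):
  01011101010
+ 01010011000
  -----------
  col 0: 0 + 0 + 0 (carry in) = 0 → bit 0, carry out 0
  col 1: 1 + 0 + 0 (carry in) = 1 → bit 1, carry out 0
  col 2: 0 + 0 + 0 (carry in) = 0 → bit 0, carry out 0
  col 3: 1 + 1 + 0 (carry in) = 2 → bit 0, carry out 1
  col 4: 0 + 1 + 1 (carry in) = 2 → bit 0, carry out 1
  col 5: 1 + 0 + 1 (carry in) = 2 → bit 0, carry out 1
  col 6: 1 + 0 + 1 (carry in) = 2 → bit 0, carry out 1
  col 7: 1 + 1 + 1 (carry in) = 3 → bit 1, carry out 1
  col 8: 0 + 0 + 1 (carry in) = 1 → bit 1, carry out 0
  col 9: 1 + 1 + 0 (carry in) = 2 → bit 0, carry out 1
  col 10: 0 + 0 + 1 (carry in) = 1 → bit 1, carry out 0
Reading bits MSB→LSB: 10110000010
Strip leading zeros: 10110000010
= 10110000010


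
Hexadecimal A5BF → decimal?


Positional values:
Position 0: F × 16^0 = 15 × 1 = 15
Position 1: B × 16^1 = 11 × 16 = 176
Position 2: 5 × 16^2 = 5 × 256 = 1280
Position 3: A × 16^3 = 10 × 4096 = 40960
Sum = 15 + 176 + 1280 + 40960
= 42431


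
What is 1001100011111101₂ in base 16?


Group into 4-bit nibbles: 1001100011111101
  1001 = 9
  1000 = 8
  1111 = F
  1101 = D
= 0x98FD


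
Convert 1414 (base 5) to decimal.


Positional values (base 5):
  4 × 5^0 = 4 × 1 = 4
  1 × 5^1 = 1 × 5 = 5
  4 × 5^2 = 4 × 25 = 100
  1 × 5^3 = 1 × 125 = 125
Sum = 4 + 5 + 100 + 125
= 234


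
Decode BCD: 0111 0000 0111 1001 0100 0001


Each 4-bit group → digit:
  0111 → 7
  0000 → 0
  0111 → 7
  1001 → 9
  0100 → 4
  0001 → 1
= 707941


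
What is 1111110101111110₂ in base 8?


Group into 3-bit groups: 001111110101111110
  001 = 1
  111 = 7
  110 = 6
  101 = 5
  111 = 7
  110 = 6
= 0o176576


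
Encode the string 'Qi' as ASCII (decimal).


String: 'Qi'  (2 characters)
Per-character ASCII lookup:
  'Q': uppercase starts at 65: 'Q' = 65 + 16 = 81
  'i': lowercase starts at 97: 'i' = 97 + 8 = 105
= 81 105


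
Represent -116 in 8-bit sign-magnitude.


Sign bit: 1 (negative)
Magnitude: 116 = 1110100
= 11110100


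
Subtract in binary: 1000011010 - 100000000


Align and subtract column by column (LSB to MSB, borrowing when needed):
  1000011010
- 0100000000
  ----------
  col 0: (0 - 0 borrow-in) - 0 → 0 - 0 = 0, borrow out 0
  col 1: (1 - 0 borrow-in) - 0 → 1 - 0 = 1, borrow out 0
  col 2: (0 - 0 borrow-in) - 0 → 0 - 0 = 0, borrow out 0
  col 3: (1 - 0 borrow-in) - 0 → 1 - 0 = 1, borrow out 0
  col 4: (1 - 0 borrow-in) - 0 → 1 - 0 = 1, borrow out 0
  col 5: (0 - 0 borrow-in) - 0 → 0 - 0 = 0, borrow out 0
  col 6: (0 - 0 borrow-in) - 0 → 0 - 0 = 0, borrow out 0
  col 7: (0 - 0 borrow-in) - 0 → 0 - 0 = 0, borrow out 0
  col 8: (0 - 0 borrow-in) - 1 → borrow from next column: (0+2) - 1 = 1, borrow out 1
  col 9: (1 - 1 borrow-in) - 0 → 0 - 0 = 0, borrow out 0
Reading bits MSB→LSB: 0100011010
Strip leading zeros: 100011010
= 100011010


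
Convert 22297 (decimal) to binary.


Divide by 2 repeatedly:
22297 ÷ 2 = 11148 remainder 1
11148 ÷ 2 = 5574 remainder 0
5574 ÷ 2 = 2787 remainder 0
2787 ÷ 2 = 1393 remainder 1
1393 ÷ 2 = 696 remainder 1
696 ÷ 2 = 348 remainder 0
348 ÷ 2 = 174 remainder 0
174 ÷ 2 = 87 remainder 0
87 ÷ 2 = 43 remainder 1
43 ÷ 2 = 21 remainder 1
21 ÷ 2 = 10 remainder 1
10 ÷ 2 = 5 remainder 0
5 ÷ 2 = 2 remainder 1
2 ÷ 2 = 1 remainder 0
1 ÷ 2 = 0 remainder 1
Reading remainders bottom-up:
= 101011100011001


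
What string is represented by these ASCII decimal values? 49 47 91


Codes (decimal): 49 47 91
Per-code ASCII lookup:
  49  (range 48-57: digits, 49 - 48 = 1) → '1'
  47  (special character) → '/'
  91  (special character) → '['
= '1/['


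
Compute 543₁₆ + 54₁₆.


Align and add column by column (LSB to MSB, each column mod 16 with carry):
  0543
+ 0054
  ----
  col 0: 3(3) + 4(4) + 0 (carry in) = 7 → 7(7), carry out 0
  col 1: 4(4) + 5(5) + 0 (carry in) = 9 → 9(9), carry out 0
  col 2: 5(5) + 0(0) + 0 (carry in) = 5 → 5(5), carry out 0
  col 3: 0(0) + 0(0) + 0 (carry in) = 0 → 0(0), carry out 0
Reading digits MSB→LSB: 0597
Strip leading zeros: 597
= 0x597


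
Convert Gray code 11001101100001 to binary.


Gray code: 11001101100001
MSB stays the same: 1
Each subsequent bit = prev_binary XOR current_gray:
  B[1] = 1 XOR 1 = 0
  B[2] = 0 XOR 0 = 0
  B[3] = 0 XOR 0 = 0
  B[4] = 0 XOR 1 = 1
  B[5] = 1 XOR 1 = 0
  B[6] = 0 XOR 0 = 0
  B[7] = 0 XOR 1 = 1
  B[8] = 1 XOR 1 = 0
  B[9] = 0 XOR 0 = 0
  B[10] = 0 XOR 0 = 0
  B[11] = 0 XOR 0 = 0
  B[12] = 0 XOR 0 = 0
  B[13] = 0 XOR 1 = 1
= 10001001000001 (8769 decimal)


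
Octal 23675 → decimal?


Positional values:
Position 0: 5 × 8^0 = 5
Position 1: 7 × 8^1 = 56
Position 2: 6 × 8^2 = 384
Position 3: 3 × 8^3 = 1536
Position 4: 2 × 8^4 = 8192
Sum = 5 + 56 + 384 + 1536 + 8192
= 10173


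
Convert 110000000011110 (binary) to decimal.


Positional values:
Bit 1: 1 × 2^1 = 2
Bit 2: 1 × 2^2 = 4
Bit 3: 1 × 2^3 = 8
Bit 4: 1 × 2^4 = 16
Bit 13: 1 × 2^13 = 8192
Bit 14: 1 × 2^14 = 16384
Sum = 2 + 4 + 8 + 16 + 8192 + 16384
= 24606


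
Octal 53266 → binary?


Each octal digit → 3 binary bits:
  5 = 101
  3 = 011
  2 = 010
  6 = 110
  6 = 110
Concatenate: 101 011 010 110 110
= 101011010110110


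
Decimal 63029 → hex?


Divide by 16 repeatedly:
63029 ÷ 16 = 3939 remainder 5 (5)
3939 ÷ 16 = 246 remainder 3 (3)
246 ÷ 16 = 15 remainder 6 (6)
15 ÷ 16 = 0 remainder 15 (F)
Reading remainders bottom-up:
= 0xF635


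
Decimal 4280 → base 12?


Divide by 12 repeatedly:
4280 ÷ 12 = 356 remainder 8
356 ÷ 12 = 29 remainder 8
29 ÷ 12 = 2 remainder 5
2 ÷ 12 = 0 remainder 2
Reading remainders bottom-up:
= 2588


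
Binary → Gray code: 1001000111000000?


Binary: 1001000111000000
Gray code: G = B XOR (B >> 1)
B >> 1 = 0100100011100000
1001000111000000 XOR 0100100011100000:
  1 XOR 0 = 1
  0 XOR 1 = 1
  0 XOR 0 = 0
  1 XOR 0 = 1
  0 XOR 1 = 1
  0 XOR 0 = 0
  0 XOR 0 = 0
  1 XOR 0 = 1
  1 XOR 1 = 0
  1 XOR 1 = 0
  0 XOR 1 = 1
  0 XOR 0 = 0
  0 XOR 0 = 0
  0 XOR 0 = 0
  0 XOR 0 = 0
  0 XOR 0 = 0
= 1101100100100000


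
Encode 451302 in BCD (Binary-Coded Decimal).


Each digit → 4-bit binary:
  4 → 0100
  5 → 0101
  1 → 0001
  3 → 0011
  0 → 0000
  2 → 0010
= 0100 0101 0001 0011 0000 0010


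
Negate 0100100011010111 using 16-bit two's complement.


Original: 0100100011010111
Step 1 - Invert all bits: 1011011100101000
Step 2 - Add 1: 1011011100101000 + 1
= 1011011100101001 (represents -18647)


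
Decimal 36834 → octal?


Divide by 8 repeatedly:
36834 ÷ 8 = 4604 remainder 2
4604 ÷ 8 = 575 remainder 4
575 ÷ 8 = 71 remainder 7
71 ÷ 8 = 8 remainder 7
8 ÷ 8 = 1 remainder 0
1 ÷ 8 = 0 remainder 1
Reading remainders bottom-up:
= 0o107742


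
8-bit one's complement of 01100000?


Original: 01100000
Invert all bits:
  bit 0: 0 → 1
  bit 1: 1 → 0
  bit 2: 1 → 0
  bit 3: 0 → 1
  bit 4: 0 → 1
  bit 5: 0 → 1
  bit 6: 0 → 1
  bit 7: 0 → 1
= 10011111


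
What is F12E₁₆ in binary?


Each hex digit → 4 binary bits:
  F = 1111
  1 = 0001
  2 = 0010
  E = 1110
Concatenate: 1111 0001 0010 1110
= 1111000100101110


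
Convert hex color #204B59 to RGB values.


Hex: #204B59
R = 20₁₆ = 32
G = 4B₁₆ = 75
B = 59₁₆ = 89
= RGB(32, 75, 89)


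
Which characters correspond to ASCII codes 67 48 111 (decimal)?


Codes (decimal): 67 48 111
Per-code ASCII lookup:
  67  (range 65-90: uppercase, 67 - 65 = 2) → 'C'
  48  (range 48-57: digits, 48 - 48 = 0) → '0'
  111  (range 97-122: lowercase, 111 - 97 = 14) → 'o'
= 'C0o'


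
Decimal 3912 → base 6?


Divide by 6 repeatedly:
3912 ÷ 6 = 652 remainder 0
652 ÷ 6 = 108 remainder 4
108 ÷ 6 = 18 remainder 0
18 ÷ 6 = 3 remainder 0
3 ÷ 6 = 0 remainder 3
Reading remainders bottom-up:
= 30040


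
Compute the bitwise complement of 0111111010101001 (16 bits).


Original: 0111111010101001
Invert all bits:
  bit 0: 0 → 1
  bit 1: 1 → 0
  bit 2: 1 → 0
  bit 3: 1 → 0
  bit 4: 1 → 0
  bit 5: 1 → 0
  bit 6: 1 → 0
  bit 7: 0 → 1
  bit 8: 1 → 0
  bit 9: 0 → 1
  bit 10: 1 → 0
  bit 11: 0 → 1
  bit 12: 1 → 0
  bit 13: 0 → 1
  bit 14: 0 → 1
  bit 15: 1 → 0
= 1000000101010110


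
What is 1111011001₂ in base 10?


Positional values:
Bit 0: 1 × 2^0 = 1
Bit 3: 1 × 2^3 = 8
Bit 4: 1 × 2^4 = 16
Bit 6: 1 × 2^6 = 64
Bit 7: 1 × 2^7 = 128
Bit 8: 1 × 2^8 = 256
Bit 9: 1 × 2^9 = 512
Sum = 1 + 8 + 16 + 64 + 128 + 256 + 512
= 985


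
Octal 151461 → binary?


Each octal digit → 3 binary bits:
  1 = 001
  5 = 101
  1 = 001
  4 = 100
  6 = 110
  1 = 001
Concatenate: 001 101 001 100 110 001
= 001101001100110001


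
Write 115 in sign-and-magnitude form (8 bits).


Sign bit: 0 (positive)
Magnitude: 115 = 1110011
= 01110011


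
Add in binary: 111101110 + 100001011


Align and add column by column (LSB to MSB, carry propagating):
  0111101110
+ 0100001011
  ----------
  col 0: 0 + 1 + 0 (carry in) = 1 → bit 1, carry out 0
  col 1: 1 + 1 + 0 (carry in) = 2 → bit 0, carry out 1
  col 2: 1 + 0 + 1 (carry in) = 2 → bit 0, carry out 1
  col 3: 1 + 1 + 1 (carry in) = 3 → bit 1, carry out 1
  col 4: 0 + 0 + 1 (carry in) = 1 → bit 1, carry out 0
  col 5: 1 + 0 + 0 (carry in) = 1 → bit 1, carry out 0
  col 6: 1 + 0 + 0 (carry in) = 1 → bit 1, carry out 0
  col 7: 1 + 0 + 0 (carry in) = 1 → bit 1, carry out 0
  col 8: 1 + 1 + 0 (carry in) = 2 → bit 0, carry out 1
  col 9: 0 + 0 + 1 (carry in) = 1 → bit 1, carry out 0
Reading bits MSB→LSB: 1011111001
Strip leading zeros: 1011111001
= 1011111001


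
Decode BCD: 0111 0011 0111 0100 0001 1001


Each 4-bit group → digit:
  0111 → 7
  0011 → 3
  0111 → 7
  0100 → 4
  0001 → 1
  1001 → 9
= 737419


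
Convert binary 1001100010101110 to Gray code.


Binary: 1001100010101110
Gray code: G = B XOR (B >> 1)
B >> 1 = 0100110001010111
1001100010101110 XOR 0100110001010111:
  1 XOR 0 = 1
  0 XOR 1 = 1
  0 XOR 0 = 0
  1 XOR 0 = 1
  1 XOR 1 = 0
  0 XOR 1 = 1
  0 XOR 0 = 0
  0 XOR 0 = 0
  1 XOR 0 = 1
  0 XOR 1 = 1
  1 XOR 0 = 1
  0 XOR 1 = 1
  1 XOR 0 = 1
  1 XOR 1 = 0
  1 XOR 1 = 0
  0 XOR 1 = 1
= 1101010011111001


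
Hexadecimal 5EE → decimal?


Positional values:
Position 0: E × 16^0 = 14 × 1 = 14
Position 1: E × 16^1 = 14 × 16 = 224
Position 2: 5 × 16^2 = 5 × 256 = 1280
Sum = 14 + 224 + 1280
= 1518


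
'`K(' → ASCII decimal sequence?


String: '`K('  (3 characters)
Per-character ASCII lookup:
  '`': special character: '`' = 96
  'K': uppercase starts at 65: 'K' = 65 + 10 = 75
  '(': special character: '(' = 40
= 96 75 40


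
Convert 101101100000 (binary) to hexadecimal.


Group into 4-bit nibbles: 101101100000
  1011 = B
  0110 = 6
  0000 = 0
= 0xB60


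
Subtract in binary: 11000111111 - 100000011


Align and subtract column by column (LSB to MSB, borrowing when needed):
  11000111111
- 00100000011
  -----------
  col 0: (1 - 0 borrow-in) - 1 → 1 - 1 = 0, borrow out 0
  col 1: (1 - 0 borrow-in) - 1 → 1 - 1 = 0, borrow out 0
  col 2: (1 - 0 borrow-in) - 0 → 1 - 0 = 1, borrow out 0
  col 3: (1 - 0 borrow-in) - 0 → 1 - 0 = 1, borrow out 0
  col 4: (1 - 0 borrow-in) - 0 → 1 - 0 = 1, borrow out 0
  col 5: (1 - 0 borrow-in) - 0 → 1 - 0 = 1, borrow out 0
  col 6: (0 - 0 borrow-in) - 0 → 0 - 0 = 0, borrow out 0
  col 7: (0 - 0 borrow-in) - 0 → 0 - 0 = 0, borrow out 0
  col 8: (0 - 0 borrow-in) - 1 → borrow from next column: (0+2) - 1 = 1, borrow out 1
  col 9: (1 - 1 borrow-in) - 0 → 0 - 0 = 0, borrow out 0
  col 10: (1 - 0 borrow-in) - 0 → 1 - 0 = 1, borrow out 0
Reading bits MSB→LSB: 10100111100
Strip leading zeros: 10100111100
= 10100111100


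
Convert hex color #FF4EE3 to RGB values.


Hex: #FF4EE3
R = FF₁₆ = 255
G = 4E₁₆ = 78
B = E3₁₆ = 227
= RGB(255, 78, 227)


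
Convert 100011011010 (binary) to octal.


Group into 3-bit groups: 100011011010
  100 = 4
  011 = 3
  011 = 3
  010 = 2
= 0o4332


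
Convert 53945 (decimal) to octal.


Divide by 8 repeatedly:
53945 ÷ 8 = 6743 remainder 1
6743 ÷ 8 = 842 remainder 7
842 ÷ 8 = 105 remainder 2
105 ÷ 8 = 13 remainder 1
13 ÷ 8 = 1 remainder 5
1 ÷ 8 = 0 remainder 1
Reading remainders bottom-up:
= 0o151271


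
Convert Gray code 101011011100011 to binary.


Gray code: 101011011100011
MSB stays the same: 1
Each subsequent bit = prev_binary XOR current_gray:
  B[1] = 1 XOR 0 = 1
  B[2] = 1 XOR 1 = 0
  B[3] = 0 XOR 0 = 0
  B[4] = 0 XOR 1 = 1
  B[5] = 1 XOR 1 = 0
  B[6] = 0 XOR 0 = 0
  B[7] = 0 XOR 1 = 1
  B[8] = 1 XOR 1 = 0
  B[9] = 0 XOR 1 = 1
  B[10] = 1 XOR 0 = 1
  B[11] = 1 XOR 0 = 1
  B[12] = 1 XOR 0 = 1
  B[13] = 1 XOR 1 = 0
  B[14] = 0 XOR 1 = 1
= 110010010111101 (25789 decimal)


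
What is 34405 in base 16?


Divide by 16 repeatedly:
34405 ÷ 16 = 2150 remainder 5 (5)
2150 ÷ 16 = 134 remainder 6 (6)
134 ÷ 16 = 8 remainder 6 (6)
8 ÷ 16 = 0 remainder 8 (8)
Reading remainders bottom-up:
= 0x8665


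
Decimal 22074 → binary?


Divide by 2 repeatedly:
22074 ÷ 2 = 11037 remainder 0
11037 ÷ 2 = 5518 remainder 1
5518 ÷ 2 = 2759 remainder 0
2759 ÷ 2 = 1379 remainder 1
1379 ÷ 2 = 689 remainder 1
689 ÷ 2 = 344 remainder 1
344 ÷ 2 = 172 remainder 0
172 ÷ 2 = 86 remainder 0
86 ÷ 2 = 43 remainder 0
43 ÷ 2 = 21 remainder 1
21 ÷ 2 = 10 remainder 1
10 ÷ 2 = 5 remainder 0
5 ÷ 2 = 2 remainder 1
2 ÷ 2 = 1 remainder 0
1 ÷ 2 = 0 remainder 1
Reading remainders bottom-up:
= 101011000111010


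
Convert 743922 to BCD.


Each digit → 4-bit binary:
  7 → 0111
  4 → 0100
  3 → 0011
  9 → 1001
  2 → 0010
  2 → 0010
= 0111 0100 0011 1001 0010 0010


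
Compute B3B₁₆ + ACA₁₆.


Align and add column by column (LSB to MSB, each column mod 16 with carry):
  0B3B
+ 0ACA
  ----
  col 0: B(11) + A(10) + 0 (carry in) = 21 → 5(5), carry out 1
  col 1: 3(3) + C(12) + 1 (carry in) = 16 → 0(0), carry out 1
  col 2: B(11) + A(10) + 1 (carry in) = 22 → 6(6), carry out 1
  col 3: 0(0) + 0(0) + 1 (carry in) = 1 → 1(1), carry out 0
Reading digits MSB→LSB: 1605
Strip leading zeros: 1605
= 0x1605


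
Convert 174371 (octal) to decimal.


Positional values:
Position 0: 1 × 8^0 = 1
Position 1: 7 × 8^1 = 56
Position 2: 3 × 8^2 = 192
Position 3: 4 × 8^3 = 2048
Position 4: 7 × 8^4 = 28672
Position 5: 1 × 8^5 = 32768
Sum = 1 + 56 + 192 + 2048 + 28672 + 32768
= 63737


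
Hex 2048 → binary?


Each hex digit → 4 binary bits:
  2 = 0010
  0 = 0000
  4 = 0100
  8 = 1000
Concatenate: 0010 0000 0100 1000
= 0010000001001000


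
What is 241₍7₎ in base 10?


Positional values (base 7):
  1 × 7^0 = 1 × 1 = 1
  4 × 7^1 = 4 × 7 = 28
  2 × 7^2 = 2 × 49 = 98
Sum = 1 + 28 + 98
= 127


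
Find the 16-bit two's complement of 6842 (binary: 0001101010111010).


Original: 0001101010111010
Step 1 - Invert all bits: 1110010101000101
Step 2 - Add 1: 1110010101000101 + 1
= 1110010101000110 (represents -6842)


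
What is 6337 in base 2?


Divide by 2 repeatedly:
6337 ÷ 2 = 3168 remainder 1
3168 ÷ 2 = 1584 remainder 0
1584 ÷ 2 = 792 remainder 0
792 ÷ 2 = 396 remainder 0
396 ÷ 2 = 198 remainder 0
198 ÷ 2 = 99 remainder 0
99 ÷ 2 = 49 remainder 1
49 ÷ 2 = 24 remainder 1
24 ÷ 2 = 12 remainder 0
12 ÷ 2 = 6 remainder 0
6 ÷ 2 = 3 remainder 0
3 ÷ 2 = 1 remainder 1
1 ÷ 2 = 0 remainder 1
Reading remainders bottom-up:
= 1100011000001


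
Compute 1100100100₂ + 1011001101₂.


Align and add column by column (LSB to MSB, carry propagating):
  01100100100
+ 01011001101
  -----------
  col 0: 0 + 1 + 0 (carry in) = 1 → bit 1, carry out 0
  col 1: 0 + 0 + 0 (carry in) = 0 → bit 0, carry out 0
  col 2: 1 + 1 + 0 (carry in) = 2 → bit 0, carry out 1
  col 3: 0 + 1 + 1 (carry in) = 2 → bit 0, carry out 1
  col 4: 0 + 0 + 1 (carry in) = 1 → bit 1, carry out 0
  col 5: 1 + 0 + 0 (carry in) = 1 → bit 1, carry out 0
  col 6: 0 + 1 + 0 (carry in) = 1 → bit 1, carry out 0
  col 7: 0 + 1 + 0 (carry in) = 1 → bit 1, carry out 0
  col 8: 1 + 0 + 0 (carry in) = 1 → bit 1, carry out 0
  col 9: 1 + 1 + 0 (carry in) = 2 → bit 0, carry out 1
  col 10: 0 + 0 + 1 (carry in) = 1 → bit 1, carry out 0
Reading bits MSB→LSB: 10111110001
Strip leading zeros: 10111110001
= 10111110001


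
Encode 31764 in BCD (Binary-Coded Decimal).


Each digit → 4-bit binary:
  3 → 0011
  1 → 0001
  7 → 0111
  6 → 0110
  4 → 0100
= 0011 0001 0111 0110 0100


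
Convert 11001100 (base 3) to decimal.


Positional values (base 3):
  0 × 3^0 = 0 × 1 = 0
  0 × 3^1 = 0 × 3 = 0
  1 × 3^2 = 1 × 9 = 9
  1 × 3^3 = 1 × 27 = 27
  0 × 3^4 = 0 × 81 = 0
  0 × 3^5 = 0 × 243 = 0
  1 × 3^6 = 1 × 729 = 729
  1 × 3^7 = 1 × 2187 = 2187
Sum = 0 + 0 + 9 + 27 + 0 + 0 + 729 + 2187
= 2952


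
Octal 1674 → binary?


Each octal digit → 3 binary bits:
  1 = 001
  6 = 110
  7 = 111
  4 = 100
Concatenate: 001 110 111 100
= 001110111100


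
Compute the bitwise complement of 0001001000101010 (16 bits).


Original: 0001001000101010
Invert all bits:
  bit 0: 0 → 1
  bit 1: 0 → 1
  bit 2: 0 → 1
  bit 3: 1 → 0
  bit 4: 0 → 1
  bit 5: 0 → 1
  bit 6: 1 → 0
  bit 7: 0 → 1
  bit 8: 0 → 1
  bit 9: 0 → 1
  bit 10: 1 → 0
  bit 11: 0 → 1
  bit 12: 1 → 0
  bit 13: 0 → 1
  bit 14: 1 → 0
  bit 15: 0 → 1
= 1110110111010101


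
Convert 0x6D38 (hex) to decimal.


Positional values:
Position 0: 8 × 16^0 = 8 × 1 = 8
Position 1: 3 × 16^1 = 3 × 16 = 48
Position 2: D × 16^2 = 13 × 256 = 3328
Position 3: 6 × 16^3 = 6 × 4096 = 24576
Sum = 8 + 48 + 3328 + 24576
= 27960


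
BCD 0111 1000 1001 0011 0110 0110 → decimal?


Each 4-bit group → digit:
  0111 → 7
  1000 → 8
  1001 → 9
  0011 → 3
  0110 → 6
  0110 → 6
= 789366


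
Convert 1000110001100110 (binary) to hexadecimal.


Group into 4-bit nibbles: 1000110001100110
  1000 = 8
  1100 = C
  0110 = 6
  0110 = 6
= 0x8C66


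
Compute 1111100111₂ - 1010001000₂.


Align and subtract column by column (LSB to MSB, borrowing when needed):
  1111100111
- 1010001000
  ----------
  col 0: (1 - 0 borrow-in) - 0 → 1 - 0 = 1, borrow out 0
  col 1: (1 - 0 borrow-in) - 0 → 1 - 0 = 1, borrow out 0
  col 2: (1 - 0 borrow-in) - 0 → 1 - 0 = 1, borrow out 0
  col 3: (0 - 0 borrow-in) - 1 → borrow from next column: (0+2) - 1 = 1, borrow out 1
  col 4: (0 - 1 borrow-in) - 0 → borrow from next column: (-1+2) - 0 = 1, borrow out 1
  col 5: (1 - 1 borrow-in) - 0 → 0 - 0 = 0, borrow out 0
  col 6: (1 - 0 borrow-in) - 0 → 1 - 0 = 1, borrow out 0
  col 7: (1 - 0 borrow-in) - 1 → 1 - 1 = 0, borrow out 0
  col 8: (1 - 0 borrow-in) - 0 → 1 - 0 = 1, borrow out 0
  col 9: (1 - 0 borrow-in) - 1 → 1 - 1 = 0, borrow out 0
Reading bits MSB→LSB: 0101011111
Strip leading zeros: 101011111
= 101011111


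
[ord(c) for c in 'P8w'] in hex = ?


String: 'P8w'  (3 characters)
Per-character ASCII lookup:
  'P': uppercase starts at 65: 'P' = 65 + 15 = 80 → 0x50
  '8': digits start at 48: '8' = 48 + 8 = 56 → 0x38
  'w': lowercase starts at 97: 'w' = 97 + 22 = 119 → 0x77
= 0x50 0x38 0x77


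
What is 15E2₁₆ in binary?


Each hex digit → 4 binary bits:
  1 = 0001
  5 = 0101
  E = 1110
  2 = 0010
Concatenate: 0001 0101 1110 0010
= 0001010111100010


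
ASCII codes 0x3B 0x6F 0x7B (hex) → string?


Codes (hex): 0x3B 0x6F 0x7B
Per-code ASCII lookup:
  0x3B = 59  (special character) → ';'
  0x6F = 111  (range 97-122: lowercase, 111 - 97 = 14) → 'o'
  0x7B = 123  (special character) → '{'
= ';o{'


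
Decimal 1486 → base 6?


Divide by 6 repeatedly:
1486 ÷ 6 = 247 remainder 4
247 ÷ 6 = 41 remainder 1
41 ÷ 6 = 6 remainder 5
6 ÷ 6 = 1 remainder 0
1 ÷ 6 = 0 remainder 1
Reading remainders bottom-up:
= 10514


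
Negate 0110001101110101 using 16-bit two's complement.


Original: 0110001101110101
Step 1 - Invert all bits: 1001110010001010
Step 2 - Add 1: 1001110010001010 + 1
= 1001110010001011 (represents -25461)


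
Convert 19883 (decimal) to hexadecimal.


Divide by 16 repeatedly:
19883 ÷ 16 = 1242 remainder 11 (B)
1242 ÷ 16 = 77 remainder 10 (A)
77 ÷ 16 = 4 remainder 13 (D)
4 ÷ 16 = 0 remainder 4 (4)
Reading remainders bottom-up:
= 0x4DAB


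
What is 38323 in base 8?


Divide by 8 repeatedly:
38323 ÷ 8 = 4790 remainder 3
4790 ÷ 8 = 598 remainder 6
598 ÷ 8 = 74 remainder 6
74 ÷ 8 = 9 remainder 2
9 ÷ 8 = 1 remainder 1
1 ÷ 8 = 0 remainder 1
Reading remainders bottom-up:
= 0o112663


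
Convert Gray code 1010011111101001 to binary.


Gray code: 1010011111101001
MSB stays the same: 1
Each subsequent bit = prev_binary XOR current_gray:
  B[1] = 1 XOR 0 = 1
  B[2] = 1 XOR 1 = 0
  B[3] = 0 XOR 0 = 0
  B[4] = 0 XOR 0 = 0
  B[5] = 0 XOR 1 = 1
  B[6] = 1 XOR 1 = 0
  B[7] = 0 XOR 1 = 1
  B[8] = 1 XOR 1 = 0
  B[9] = 0 XOR 1 = 1
  B[10] = 1 XOR 1 = 0
  B[11] = 0 XOR 0 = 0
  B[12] = 0 XOR 1 = 1
  B[13] = 1 XOR 0 = 1
  B[14] = 1 XOR 0 = 1
  B[15] = 1 XOR 1 = 0
= 1100010101001110 (50510 decimal)


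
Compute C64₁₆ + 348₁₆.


Align and add column by column (LSB to MSB, each column mod 16 with carry):
  0C64
+ 0348
  ----
  col 0: 4(4) + 8(8) + 0 (carry in) = 12 → C(12), carry out 0
  col 1: 6(6) + 4(4) + 0 (carry in) = 10 → A(10), carry out 0
  col 2: C(12) + 3(3) + 0 (carry in) = 15 → F(15), carry out 0
  col 3: 0(0) + 0(0) + 0 (carry in) = 0 → 0(0), carry out 0
Reading digits MSB→LSB: 0FAC
Strip leading zeros: FAC
= 0xFAC


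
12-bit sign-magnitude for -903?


Sign bit: 1 (negative)
Magnitude: 903 = 01110000111
= 101110000111


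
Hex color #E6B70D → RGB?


Hex: #E6B70D
R = E6₁₆ = 230
G = B7₁₆ = 183
B = 0D₁₆ = 13
= RGB(230, 183, 13)


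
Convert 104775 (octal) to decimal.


Positional values:
Position 0: 5 × 8^0 = 5
Position 1: 7 × 8^1 = 56
Position 2: 7 × 8^2 = 448
Position 3: 4 × 8^3 = 2048
Position 4: 0 × 8^4 = 0
Position 5: 1 × 8^5 = 32768
Sum = 5 + 56 + 448 + 2048 + 0 + 32768
= 35325


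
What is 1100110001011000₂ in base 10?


Positional values:
Bit 3: 1 × 2^3 = 8
Bit 4: 1 × 2^4 = 16
Bit 6: 1 × 2^6 = 64
Bit 10: 1 × 2^10 = 1024
Bit 11: 1 × 2^11 = 2048
Bit 14: 1 × 2^14 = 16384
Bit 15: 1 × 2^15 = 32768
Sum = 8 + 16 + 64 + 1024 + 2048 + 16384 + 32768
= 52312


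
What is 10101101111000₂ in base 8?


Group into 3-bit groups: 010101101111000
  010 = 2
  101 = 5
  101 = 5
  111 = 7
  000 = 0
= 0o25570


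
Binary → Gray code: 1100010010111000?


Binary: 1100010010111000
Gray code: G = B XOR (B >> 1)
B >> 1 = 0110001001011100
1100010010111000 XOR 0110001001011100:
  1 XOR 0 = 1
  1 XOR 1 = 0
  0 XOR 1 = 1
  0 XOR 0 = 0
  0 XOR 0 = 0
  1 XOR 0 = 1
  0 XOR 1 = 1
  0 XOR 0 = 0
  1 XOR 0 = 1
  0 XOR 1 = 1
  1 XOR 0 = 1
  1 XOR 1 = 0
  1 XOR 1 = 0
  0 XOR 1 = 1
  0 XOR 0 = 0
  0 XOR 0 = 0
= 1010011011100100


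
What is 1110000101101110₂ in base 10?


Positional values:
Bit 1: 1 × 2^1 = 2
Bit 2: 1 × 2^2 = 4
Bit 3: 1 × 2^3 = 8
Bit 5: 1 × 2^5 = 32
Bit 6: 1 × 2^6 = 64
Bit 8: 1 × 2^8 = 256
Bit 13: 1 × 2^13 = 8192
Bit 14: 1 × 2^14 = 16384
Bit 15: 1 × 2^15 = 32768
Sum = 2 + 4 + 8 + 32 + 64 + 256 + 8192 + 16384 + 32768
= 57710


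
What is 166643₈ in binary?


Each octal digit → 3 binary bits:
  1 = 001
  6 = 110
  6 = 110
  6 = 110
  4 = 100
  3 = 011
Concatenate: 001 110 110 110 100 011
= 001110110110100011


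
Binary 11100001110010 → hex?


Group into 4-bit nibbles: 0011100001110010
  0011 = 3
  1000 = 8
  0111 = 7
  0010 = 2
= 0x3872


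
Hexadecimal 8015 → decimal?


Positional values:
Position 0: 5 × 16^0 = 5 × 1 = 5
Position 1: 1 × 16^1 = 1 × 16 = 16
Position 2: 0 × 16^2 = 0 × 256 = 0
Position 3: 8 × 16^3 = 8 × 4096 = 32768
Sum = 5 + 16 + 0 + 32768
= 32789


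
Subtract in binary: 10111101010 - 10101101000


Align and subtract column by column (LSB to MSB, borrowing when needed):
  10111101010
- 10101101000
  -----------
  col 0: (0 - 0 borrow-in) - 0 → 0 - 0 = 0, borrow out 0
  col 1: (1 - 0 borrow-in) - 0 → 1 - 0 = 1, borrow out 0
  col 2: (0 - 0 borrow-in) - 0 → 0 - 0 = 0, borrow out 0
  col 3: (1 - 0 borrow-in) - 1 → 1 - 1 = 0, borrow out 0
  col 4: (0 - 0 borrow-in) - 0 → 0 - 0 = 0, borrow out 0
  col 5: (1 - 0 borrow-in) - 1 → 1 - 1 = 0, borrow out 0
  col 6: (1 - 0 borrow-in) - 1 → 1 - 1 = 0, borrow out 0
  col 7: (1 - 0 borrow-in) - 0 → 1 - 0 = 1, borrow out 0
  col 8: (1 - 0 borrow-in) - 1 → 1 - 1 = 0, borrow out 0
  col 9: (0 - 0 borrow-in) - 0 → 0 - 0 = 0, borrow out 0
  col 10: (1 - 0 borrow-in) - 1 → 1 - 1 = 0, borrow out 0
Reading bits MSB→LSB: 00010000010
Strip leading zeros: 10000010
= 10000010


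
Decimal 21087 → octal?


Divide by 8 repeatedly:
21087 ÷ 8 = 2635 remainder 7
2635 ÷ 8 = 329 remainder 3
329 ÷ 8 = 41 remainder 1
41 ÷ 8 = 5 remainder 1
5 ÷ 8 = 0 remainder 5
Reading remainders bottom-up:
= 0o51137


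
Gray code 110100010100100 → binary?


Gray code: 110100010100100
MSB stays the same: 1
Each subsequent bit = prev_binary XOR current_gray:
  B[1] = 1 XOR 1 = 0
  B[2] = 0 XOR 0 = 0
  B[3] = 0 XOR 1 = 1
  B[4] = 1 XOR 0 = 1
  B[5] = 1 XOR 0 = 1
  B[6] = 1 XOR 0 = 1
  B[7] = 1 XOR 1 = 0
  B[8] = 0 XOR 0 = 0
  B[9] = 0 XOR 1 = 1
  B[10] = 1 XOR 0 = 1
  B[11] = 1 XOR 0 = 1
  B[12] = 1 XOR 1 = 0
  B[13] = 0 XOR 0 = 0
  B[14] = 0 XOR 0 = 0
= 100111100111000 (20280 decimal)


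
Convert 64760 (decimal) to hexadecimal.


Divide by 16 repeatedly:
64760 ÷ 16 = 4047 remainder 8 (8)
4047 ÷ 16 = 252 remainder 15 (F)
252 ÷ 16 = 15 remainder 12 (C)
15 ÷ 16 = 0 remainder 15 (F)
Reading remainders bottom-up:
= 0xFCF8


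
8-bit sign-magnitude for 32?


Sign bit: 0 (positive)
Magnitude: 32 = 0100000
= 00100000


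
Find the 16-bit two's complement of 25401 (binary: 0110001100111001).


Original: 0110001100111001
Step 1 - Invert all bits: 1001110011000110
Step 2 - Add 1: 1001110011000110 + 1
= 1001110011000111 (represents -25401)


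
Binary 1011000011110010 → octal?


Group into 3-bit groups: 001011000011110010
  001 = 1
  011 = 3
  000 = 0
  011 = 3
  110 = 6
  010 = 2
= 0o130362


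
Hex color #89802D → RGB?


Hex: #89802D
R = 89₁₆ = 137
G = 80₁₆ = 128
B = 2D₁₆ = 45
= RGB(137, 128, 45)


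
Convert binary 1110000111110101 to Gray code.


Binary: 1110000111110101
Gray code: G = B XOR (B >> 1)
B >> 1 = 0111000011111010
1110000111110101 XOR 0111000011111010:
  1 XOR 0 = 1
  1 XOR 1 = 0
  1 XOR 1 = 0
  0 XOR 1 = 1
  0 XOR 0 = 0
  0 XOR 0 = 0
  0 XOR 0 = 0
  1 XOR 0 = 1
  1 XOR 1 = 0
  1 XOR 1 = 0
  1 XOR 1 = 0
  1 XOR 1 = 0
  0 XOR 1 = 1
  1 XOR 0 = 1
  0 XOR 1 = 1
  1 XOR 0 = 1
= 1001000100001111


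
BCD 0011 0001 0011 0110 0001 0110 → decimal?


Each 4-bit group → digit:
  0011 → 3
  0001 → 1
  0011 → 3
  0110 → 6
  0001 → 1
  0110 → 6
= 313616


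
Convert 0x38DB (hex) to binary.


Each hex digit → 4 binary bits:
  3 = 0011
  8 = 1000
  D = 1101
  B = 1011
Concatenate: 0011 1000 1101 1011
= 0011100011011011


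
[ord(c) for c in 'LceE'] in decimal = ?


String: 'LceE'  (4 characters)
Per-character ASCII lookup:
  'L': uppercase starts at 65: 'L' = 65 + 11 = 76
  'c': lowercase starts at 97: 'c' = 97 + 2 = 99
  'e': lowercase starts at 97: 'e' = 97 + 4 = 101
  'E': uppercase starts at 65: 'E' = 65 + 4 = 69
= 76 99 101 69


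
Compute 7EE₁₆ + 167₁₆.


Align and add column by column (LSB to MSB, each column mod 16 with carry):
  07EE
+ 0167
  ----
  col 0: E(14) + 7(7) + 0 (carry in) = 21 → 5(5), carry out 1
  col 1: E(14) + 6(6) + 1 (carry in) = 21 → 5(5), carry out 1
  col 2: 7(7) + 1(1) + 1 (carry in) = 9 → 9(9), carry out 0
  col 3: 0(0) + 0(0) + 0 (carry in) = 0 → 0(0), carry out 0
Reading digits MSB→LSB: 0955
Strip leading zeros: 955
= 0x955


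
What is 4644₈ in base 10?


Positional values:
Position 0: 4 × 8^0 = 4
Position 1: 4 × 8^1 = 32
Position 2: 6 × 8^2 = 384
Position 3: 4 × 8^3 = 2048
Sum = 4 + 32 + 384 + 2048
= 2468


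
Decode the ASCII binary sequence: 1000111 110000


Codes (binary): 1000111 110000
Per-code ASCII lookup:
  1000111 = 71  (range 65-90: uppercase, 71 - 65 = 6) → 'G'
  110000 = 48  (range 48-57: digits, 48 - 48 = 0) → '0'
= 'G0'


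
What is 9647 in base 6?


Divide by 6 repeatedly:
9647 ÷ 6 = 1607 remainder 5
1607 ÷ 6 = 267 remainder 5
267 ÷ 6 = 44 remainder 3
44 ÷ 6 = 7 remainder 2
7 ÷ 6 = 1 remainder 1
1 ÷ 6 = 0 remainder 1
Reading remainders bottom-up:
= 112355
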